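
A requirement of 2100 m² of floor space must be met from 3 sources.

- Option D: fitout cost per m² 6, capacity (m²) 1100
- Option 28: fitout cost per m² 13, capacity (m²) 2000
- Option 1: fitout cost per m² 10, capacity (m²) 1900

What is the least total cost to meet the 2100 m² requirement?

16600

Use sources in increasing cost order.
Option D at 6: take all 1100 m² → 1000 still needed.
Take 1000 from Option 1 at 10 to finish.
Option 28: unused.
Cost = 1100×6 + 1000×10 = 16600.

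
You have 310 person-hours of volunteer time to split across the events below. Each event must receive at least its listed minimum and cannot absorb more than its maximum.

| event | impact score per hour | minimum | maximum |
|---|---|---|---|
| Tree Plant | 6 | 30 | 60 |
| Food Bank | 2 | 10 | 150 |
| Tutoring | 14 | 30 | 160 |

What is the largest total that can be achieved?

2780

Meeting every minimum uses 30+10+30 = 70 person-hours, leaving 240.
Rank by impact score per hour: Tutoring 14 > Tree Plant 6 > Food Bank 2.
Give Tutoring 130 more to hit its cap of 160 ; 110 left.
Give Tree Plant 30 more to hit its cap of 60 ; 80 left.
Food Bank has room for 140 more but only 80 remain, so it gets 90.
Total = 6×60 + 2×90 + 14×160 = 2780.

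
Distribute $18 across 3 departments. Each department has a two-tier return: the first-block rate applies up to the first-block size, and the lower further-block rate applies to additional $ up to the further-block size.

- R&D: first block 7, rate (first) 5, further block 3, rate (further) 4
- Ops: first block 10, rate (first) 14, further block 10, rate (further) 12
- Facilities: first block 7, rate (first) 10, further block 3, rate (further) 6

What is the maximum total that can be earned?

236

Rank every tier by rate: Ops/first 14 > Ops/second 12 > Facilities/first 10 > Facilities/second 6 > R&D/first 5 > R&D/second 4.
Ops/first (14): +10 → 8 left.
8 remain; put them into Ops second at 12.
Total = 14×10 + 12×8 = 236.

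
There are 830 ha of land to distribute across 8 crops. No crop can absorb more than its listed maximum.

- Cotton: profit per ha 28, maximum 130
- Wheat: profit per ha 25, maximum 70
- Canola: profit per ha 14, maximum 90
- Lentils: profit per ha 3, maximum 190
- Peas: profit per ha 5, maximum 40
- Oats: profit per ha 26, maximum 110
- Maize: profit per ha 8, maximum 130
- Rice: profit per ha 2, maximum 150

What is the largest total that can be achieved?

Highest profit per ha first: Cotton 28 > Oats 26 > Wheat 25 > Canola 14 > Maize 8 > Peas 5 > Lentils 3 > Rice 2.
Cotton takes 130 to reach its cap of 130 ; 700 left.
Oats: +110 to 110 (cap) ; 590 left.
Give Wheat 70 to hit its cap of 70 ; 520 left.
Canola takes 90 to reach its cap of 90 ; 430 left.
Maize takes 130 to reach its cap of 130 ; 300 left.
Peas takes 40 to reach its cap of 40 ; 260 left.
Give Lentils 190 to hit its cap of 190 ; 70 left.
Rice: +70 (room for 150) → 70. Pool exhausted.
Total = 28×130 + 25×70 + 14×90 + 3×190 + 5×40 + 26×110 + 8×130 + 2×70 = 11460.

11460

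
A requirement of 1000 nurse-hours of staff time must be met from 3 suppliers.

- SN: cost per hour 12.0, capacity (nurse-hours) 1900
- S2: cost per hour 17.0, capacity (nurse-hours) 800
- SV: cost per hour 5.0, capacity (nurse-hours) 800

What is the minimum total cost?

Fill from the cheapest supplier first.
SV at 5.0: take all 800 nurse-hours ; 200 still needed.
SN (12.0): take the remaining 200 ; done.
S2: unused.
Cost = 800×5.0 + 200×12.0 = 6400.

6400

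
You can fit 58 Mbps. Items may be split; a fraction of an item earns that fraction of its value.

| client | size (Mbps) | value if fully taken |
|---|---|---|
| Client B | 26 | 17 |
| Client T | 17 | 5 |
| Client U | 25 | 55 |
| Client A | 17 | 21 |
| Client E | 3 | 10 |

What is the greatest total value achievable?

94.5

Sort by value density: Client E 10/3≈3.33, Client U 55/25≈2.2, Client A 21/17≈1.24, Client B 17/26≈0.654, Client T 5/17≈0.294.
All 3 Mbps of Client E fit (value 10) → 55 remain.
All 25 Mbps of Client U fit (value 55) → 30 remain.
Client A: take in full, 17 Mbps for value 21 → 13 left.
Fill the last 13 Mbps with part of Client B: 13/26 of it earns 8.5.
Total value = 94.5.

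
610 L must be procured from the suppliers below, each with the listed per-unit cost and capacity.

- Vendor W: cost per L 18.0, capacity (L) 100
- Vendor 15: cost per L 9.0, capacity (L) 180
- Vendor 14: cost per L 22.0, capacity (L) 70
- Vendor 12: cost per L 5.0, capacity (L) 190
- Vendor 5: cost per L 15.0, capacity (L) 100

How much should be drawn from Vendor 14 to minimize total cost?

40

Cheapest first:
Take 190 from Vendor 12 at 5.0 ; need 420 more.
Take 180 from Vendor 15 at 9.0 ; need 240 more.
Take 100 from Vendor 5 at 15.0 ; need 140 more.
Vendor W at 18.0: take all 100 L ; 40 still needed.
Vendor 14 at 22.0: take 40 of its 70 ; requirement met.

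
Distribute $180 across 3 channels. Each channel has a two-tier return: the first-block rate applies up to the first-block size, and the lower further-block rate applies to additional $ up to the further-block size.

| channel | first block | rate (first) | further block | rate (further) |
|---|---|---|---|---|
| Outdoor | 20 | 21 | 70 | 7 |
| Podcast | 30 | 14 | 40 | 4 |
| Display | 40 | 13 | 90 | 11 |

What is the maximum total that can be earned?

Order all 6 blocks by rate: Outdoor/first 21 > Podcast/first 14 > Display/first 13 > Display/second 11 > Outdoor/second 7 > Podcast/second 4.
Outdoor first at 21: fill all 20 — 160 left.
Podcast/first (14): +30 — 130 left.
Fill Display first block (40 at 13) — 90 left.
Display second at 11: fill all 90 — 0 left.
Total = 21×20 + 14×30 + 13×40 + 11×90 = 2350.

2350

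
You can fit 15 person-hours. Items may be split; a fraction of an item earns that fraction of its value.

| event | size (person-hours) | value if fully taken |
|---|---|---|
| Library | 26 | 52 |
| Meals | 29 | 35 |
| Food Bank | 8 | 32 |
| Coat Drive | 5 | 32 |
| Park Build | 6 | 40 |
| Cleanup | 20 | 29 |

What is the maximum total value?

Rank by value-to-size ratio: Park Build 40/6≈6.67, Coat Drive 32/5≈6.4, Food Bank 32/8≈4, Library 52/26≈2, Cleanup 29/20≈1.45, Meals 35/29≈1.21.
Park Build: take in full, 6 person-hours for value 40 — 9 left.
Coat Drive: take in full, 5 person-hours for value 32 — 4 left.
Only 4 person-hours remain; take 4/8 of Food Bank for value 32×4/8 = 16.
Total value = 88.

88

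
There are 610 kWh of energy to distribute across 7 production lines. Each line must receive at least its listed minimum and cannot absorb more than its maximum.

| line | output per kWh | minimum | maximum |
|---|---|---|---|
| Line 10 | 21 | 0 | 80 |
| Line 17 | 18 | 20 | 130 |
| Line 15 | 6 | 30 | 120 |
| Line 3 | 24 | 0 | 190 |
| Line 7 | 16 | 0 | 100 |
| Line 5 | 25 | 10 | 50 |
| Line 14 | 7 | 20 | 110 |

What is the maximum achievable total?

Meeting every minimum uses 0+20+30+0+0+10+20 = 80 kWh, leaving 530.
Rank by output per kWh: Line 5 25 > Line 3 24 > Line 10 21 > Line 17 18 > Line 7 16 > Line 14 7 > Line 15 6.
Give Line 5 40 more to hit its cap of 50 — 490 left.
Line 3: +190 to 190 (cap) — 300 left.
Line 10: +80 to 80 (cap) — 220 left.
Give Line 17 110 more to hit its cap of 130 — 110 left.
Line 7 takes 100 more to reach its cap of 100 — 10 left.
Line 14: +10 (room for 90) → 30. Pool exhausted.
Total = 21×80 + 18×130 + 6×30 + 24×190 + 16×100 + 25×50 + 7×30 = 11820.

11820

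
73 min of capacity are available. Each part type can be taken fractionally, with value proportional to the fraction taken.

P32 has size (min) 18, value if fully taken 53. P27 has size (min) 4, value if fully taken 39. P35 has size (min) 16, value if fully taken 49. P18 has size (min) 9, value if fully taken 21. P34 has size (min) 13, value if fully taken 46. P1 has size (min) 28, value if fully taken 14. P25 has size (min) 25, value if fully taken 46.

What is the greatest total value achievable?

Rank by value-to-size ratio: P27 39/4≈9.75, P34 46/13≈3.54, P35 49/16≈3.06, P32 53/18≈2.94, P18 21/9≈2.33, P25 46/25≈1.84, P1 14/28≈0.5.
Take all of P27 (4 min, value 39) ; 69 min left.
All 13 min of P34 fit (value 46) ; 56 remain.
P35: take in full, 16 min for value 49 ; 40 left.
All 18 min of P32 fit (value 53) ; 22 remain.
Take all of P18 (9 min, value 21) ; 13 min left.
Fill the last 13 min with part of P25: 13/25 of it earns 23.92.
Total value = 231.92.

231.92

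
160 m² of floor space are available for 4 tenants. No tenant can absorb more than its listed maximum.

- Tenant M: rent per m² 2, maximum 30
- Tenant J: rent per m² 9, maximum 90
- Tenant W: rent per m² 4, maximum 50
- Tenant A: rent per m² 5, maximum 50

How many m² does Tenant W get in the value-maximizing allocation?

20

Order the tenants by rent per m²: Tenant J 9 > Tenant A 5 > Tenant W 4 > Tenant M 2.
Tenant J takes 90 to reach its cap of 90 → 70 left.
Tenant A: +50 to 50 (cap) → 20 left.
Tenant W has room for 50 but only 20 remain, so it gets 20.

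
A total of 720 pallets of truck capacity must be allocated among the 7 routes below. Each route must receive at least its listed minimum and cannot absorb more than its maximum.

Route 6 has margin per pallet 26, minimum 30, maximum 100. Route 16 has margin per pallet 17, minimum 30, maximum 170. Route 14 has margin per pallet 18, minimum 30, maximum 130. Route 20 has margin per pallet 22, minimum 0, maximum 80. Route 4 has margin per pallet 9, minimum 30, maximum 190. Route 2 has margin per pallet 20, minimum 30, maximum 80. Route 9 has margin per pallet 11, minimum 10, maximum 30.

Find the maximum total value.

12690

Meeting every minimum uses 30+30+30+0+30+30+10 = 160 pallets, leaving 560.
Rank by margin per pallet: Route 6 26 > Route 20 22 > Route 2 20 > Route 14 18 > Route 16 17 > Route 9 11 > Route 4 9.
Route 6 takes 70 more to reach its cap of 100 → 490 left.
Give Route 20 80 more to hit its cap of 80 → 410 left.
Route 2: +50 to 80 (cap) → 360 left.
Give Route 14 100 more to hit its cap of 130 → 260 left.
Give Route 16 140 more to hit its cap of 170 → 120 left.
Give Route 9 20 more to hit its cap of 30 → 100 left.
Route 4 has room for 160 more but only 100 remain, so it gets 130.
Total = 26×100 + 17×170 + 18×130 + 22×80 + 9×130 + 20×80 + 11×30 = 12690.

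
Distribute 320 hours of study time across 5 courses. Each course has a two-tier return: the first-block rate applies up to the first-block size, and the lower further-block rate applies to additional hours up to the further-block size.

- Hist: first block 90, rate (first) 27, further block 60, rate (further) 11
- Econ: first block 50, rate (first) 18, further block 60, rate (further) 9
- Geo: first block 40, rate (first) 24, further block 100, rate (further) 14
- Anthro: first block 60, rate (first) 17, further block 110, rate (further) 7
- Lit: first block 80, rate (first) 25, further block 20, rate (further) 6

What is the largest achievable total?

Treat each block as its own option and order by rate: Hist/first 27 > Lit/first 25 > Geo/first 24 > Econ/first 18 > Anthro/first 17 > Geo/second 14 > Hist/second 11 > Econ/second 9 > Anthro/second 7 > Lit/second 6.
Hist first at 27: fill all 90 — 230 left.
Lit/first (25): +80 — 150 left.
Geo/first (24): +40 — 110 left.
Econ/first (18): +50 — 60 left.
Anthro first at 17: fill all 60 — 0 left.
Total = 27×90 + 25×80 + 24×40 + 18×50 + 17×60 = 7310.

7310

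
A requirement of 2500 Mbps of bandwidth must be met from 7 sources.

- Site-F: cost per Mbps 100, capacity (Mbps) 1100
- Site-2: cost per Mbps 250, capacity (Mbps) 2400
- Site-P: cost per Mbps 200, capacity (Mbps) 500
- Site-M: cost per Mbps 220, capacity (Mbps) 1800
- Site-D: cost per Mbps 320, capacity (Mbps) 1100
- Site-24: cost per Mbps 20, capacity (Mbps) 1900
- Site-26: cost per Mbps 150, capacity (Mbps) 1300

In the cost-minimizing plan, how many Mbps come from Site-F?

Use sources in increasing cost order.
Site-24 (20): use full 1900 ; 600 Mbps to go.
Site-F (100): take the remaining 600 ; done.
Site-26, Site-P, Site-M, Site-2, Site-D: unused.

600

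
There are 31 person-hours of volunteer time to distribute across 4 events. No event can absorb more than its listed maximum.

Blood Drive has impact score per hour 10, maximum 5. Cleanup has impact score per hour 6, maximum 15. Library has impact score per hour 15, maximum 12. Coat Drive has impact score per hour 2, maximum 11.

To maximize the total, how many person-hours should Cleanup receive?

14

Order the events by impact score per hour: Library 15 > Blood Drive 10 > Cleanup 6 > Coat Drive 2.
Give Library 12 to hit its cap of 12 → 19 left.
Blood Drive: +5 to 5 (cap) → 14 left.
Cleanup: +14 (room for 15) → 14. Pool exhausted.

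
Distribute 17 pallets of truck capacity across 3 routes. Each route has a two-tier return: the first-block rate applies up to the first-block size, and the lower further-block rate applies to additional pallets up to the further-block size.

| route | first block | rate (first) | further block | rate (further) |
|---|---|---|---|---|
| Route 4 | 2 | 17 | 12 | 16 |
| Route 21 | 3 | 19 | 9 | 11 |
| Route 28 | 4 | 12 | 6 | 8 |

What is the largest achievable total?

Treat each block as its own option and order by rate: Route 21/tier1 19 > Route 4/tier1 17 > Route 4/tier2 16 > Route 28/tier1 12 > Route 21/tier2 11 > Route 28/tier2 8.
Route 21 tier1 at 19: fill all 3 — 14 left.
Route 4 tier1 at 17: fill all 2 — 12 left.
Route 4 tier2 at 16: fill all 12 — 0 left.
Total = 19×3 + 17×2 + 16×12 = 283.

283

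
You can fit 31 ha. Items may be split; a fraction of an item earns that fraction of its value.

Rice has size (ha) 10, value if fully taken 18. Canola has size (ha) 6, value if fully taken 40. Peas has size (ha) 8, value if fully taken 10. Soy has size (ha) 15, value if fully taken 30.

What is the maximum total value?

Rank by value-to-size ratio: Canola 40/6≈6.67, Soy 30/15≈2, Rice 18/10≈1.8, Peas 10/8≈1.25.
Canola: take in full, 6 ha for value 40 — 25 left.
Take all of Soy (15 ha, value 30) — 10 ha left.
Take all of Rice (10 ha, value 18) — 0 ha left.
Total value = 88.

88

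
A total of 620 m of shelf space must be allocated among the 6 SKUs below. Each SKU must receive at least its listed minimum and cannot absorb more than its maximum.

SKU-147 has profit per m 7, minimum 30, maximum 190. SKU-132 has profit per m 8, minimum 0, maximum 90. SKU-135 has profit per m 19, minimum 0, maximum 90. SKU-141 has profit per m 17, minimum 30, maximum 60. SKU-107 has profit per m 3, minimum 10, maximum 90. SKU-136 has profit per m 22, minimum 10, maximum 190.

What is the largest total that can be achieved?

Meeting every minimum uses 30+0+0+30+10+10 = 80 m, leaving 540.
Order the SKUs by profit per m: SKU-136 22 > SKU-135 19 > SKU-141 17 > SKU-132 8 > SKU-147 7 > SKU-107 3.
SKU-136: +180 to 190 (cap) — 360 left.
SKU-135 takes 90 more to reach its cap of 90 — 270 left.
SKU-141: +30 to 60 (cap) — 240 left.
SKU-132 takes 90 more to reach its cap of 90 — 150 left.
SKU-147 has room for 160 more but only 150 remain, so it gets 180.
Total = 7×180 + 8×90 + 19×90 + 17×60 + 3×10 + 22×190 = 8920.

8920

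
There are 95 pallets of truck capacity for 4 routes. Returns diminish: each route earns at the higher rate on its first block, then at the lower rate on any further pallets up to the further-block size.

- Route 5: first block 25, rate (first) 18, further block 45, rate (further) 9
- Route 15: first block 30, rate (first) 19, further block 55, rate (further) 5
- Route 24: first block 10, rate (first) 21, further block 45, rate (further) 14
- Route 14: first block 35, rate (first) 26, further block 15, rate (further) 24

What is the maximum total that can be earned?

2140

Rank every tier by rate: Route 14/tier1 26 > Route 14/tier2 24 > Route 24/tier1 21 > Route 15/tier1 19 > Route 5/tier1 18 > Route 24/tier2 14 > Route 5/tier2 9 > Route 15/tier2 5.
Fill Route 14 tier1 block (35 at 26) → 60 left.
Route 14 tier2 at 24: fill all 15 → 45 left.
Route 24/tier1 (21): +10 → 35 left.
Fill Route 15 tier1 block (30 at 19) → 5 left.
Route 5 tier1 at 18: only 5 left, fill 5.
Total = 26×35 + 24×15 + 21×10 + 19×30 + 18×5 = 2140.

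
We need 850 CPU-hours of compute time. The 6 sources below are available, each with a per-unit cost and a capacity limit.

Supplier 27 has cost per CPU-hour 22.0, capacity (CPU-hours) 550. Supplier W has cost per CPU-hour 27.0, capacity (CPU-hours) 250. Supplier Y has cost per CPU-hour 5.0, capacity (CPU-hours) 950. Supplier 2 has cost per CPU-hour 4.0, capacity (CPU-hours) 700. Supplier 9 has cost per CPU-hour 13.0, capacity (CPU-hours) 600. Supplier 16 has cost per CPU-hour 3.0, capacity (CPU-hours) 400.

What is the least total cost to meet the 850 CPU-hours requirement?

3000

Cheapest first:
Take 400 from Supplier 16 at 3.0 ; need 450 more.
Supplier 2 (4.0): take the remaining 450 ; done.
Supplier Y, Supplier 9, Supplier 27, Supplier W: unused.
Cost = 400×3.0 + 450×4.0 = 3000.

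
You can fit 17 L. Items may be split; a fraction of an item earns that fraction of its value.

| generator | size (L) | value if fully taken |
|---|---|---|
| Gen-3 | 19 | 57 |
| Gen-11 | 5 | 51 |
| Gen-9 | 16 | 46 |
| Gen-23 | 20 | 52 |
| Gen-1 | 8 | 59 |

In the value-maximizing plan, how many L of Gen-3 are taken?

Rank by value-to-size ratio: Gen-11 51/5≈10.2, Gen-1 59/8≈7.38, Gen-3 57/19≈3, Gen-9 46/16≈2.88, Gen-23 52/20≈2.6.
All 5 L of Gen-11 fit (value 51) ; 12 remain.
Gen-1: take in full, 8 L for value 59 ; 4 left.
Only 4 L remain; take 4/19 of Gen-3 for value 57×4/19 = 12.

4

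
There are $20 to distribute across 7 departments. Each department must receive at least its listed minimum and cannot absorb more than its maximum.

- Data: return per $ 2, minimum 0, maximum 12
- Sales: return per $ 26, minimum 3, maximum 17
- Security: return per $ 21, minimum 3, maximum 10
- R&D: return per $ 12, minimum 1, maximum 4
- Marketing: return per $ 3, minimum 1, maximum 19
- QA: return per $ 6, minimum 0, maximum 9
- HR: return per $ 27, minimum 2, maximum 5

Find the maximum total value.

Meeting every minimum uses 0+3+3+1+1+0+2 = 10 $, leaving 10.
Rank by return per $: HR 27 > Sales 26 > Security 21 > R&D 12 > QA 6 > Marketing 3 > Data 2.
HR takes 3 more to reach its cap of 5 — 7 left.
Sales: +7 (room for 14) → 10. Pool exhausted.
Total = 26×10 + 21×3 + 12×1 + 3×1 + 27×5 = 473.

473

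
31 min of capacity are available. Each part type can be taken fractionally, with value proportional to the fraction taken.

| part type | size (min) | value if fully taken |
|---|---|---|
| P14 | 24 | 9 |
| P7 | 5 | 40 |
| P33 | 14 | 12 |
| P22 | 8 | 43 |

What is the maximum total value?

96.5

Best value per unit of size first: P7 40/5≈8, P22 43/8≈5.38, P33 12/14≈0.857, P14 9/24≈0.375.
All 5 min of P7 fit (value 40) → 26 remain.
Take all of P22 (8 min, value 43) → 18 min left.
Take all of P33 (14 min, value 12) → 4 min left.
Fill the last 4 min with part of P14: 4/24 of it earns 1.5.
Total value = 96.5.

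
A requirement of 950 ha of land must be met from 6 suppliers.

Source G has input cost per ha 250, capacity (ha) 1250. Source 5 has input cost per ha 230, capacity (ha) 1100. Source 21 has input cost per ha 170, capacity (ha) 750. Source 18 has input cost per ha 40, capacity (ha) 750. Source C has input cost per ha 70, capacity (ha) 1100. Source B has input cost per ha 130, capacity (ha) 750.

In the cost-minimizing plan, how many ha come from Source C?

Cheapest first:
Source 18 at 40: take all 750 ha ; 200 still needed.
Source C (70): take the remaining 200 ; done.
Source B, Source 21, Source 5, Source G: unused.

200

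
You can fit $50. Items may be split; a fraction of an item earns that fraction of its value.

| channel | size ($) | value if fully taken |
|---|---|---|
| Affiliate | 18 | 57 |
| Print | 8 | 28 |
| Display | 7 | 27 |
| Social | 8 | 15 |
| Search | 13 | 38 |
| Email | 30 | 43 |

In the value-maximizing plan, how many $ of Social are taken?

4

Sort by value density: Display 27/7≈3.86, Print 28/8≈3.5, Affiliate 57/18≈3.17, Search 38/13≈2.92, Social 15/8≈1.88, Email 43/30≈1.43.
Take all of Display (7 $, value 27) ; 43 $ left.
All 8 $ of Print fit (value 28) ; 35 remain.
All 18 $ of Affiliate fit (value 57) ; 17 remain.
Search: take in full, 13 $ for value 38 ; 4 left.
Only 4 $ remain; take 4/8 of Social for value 15×4/8 = 7.5.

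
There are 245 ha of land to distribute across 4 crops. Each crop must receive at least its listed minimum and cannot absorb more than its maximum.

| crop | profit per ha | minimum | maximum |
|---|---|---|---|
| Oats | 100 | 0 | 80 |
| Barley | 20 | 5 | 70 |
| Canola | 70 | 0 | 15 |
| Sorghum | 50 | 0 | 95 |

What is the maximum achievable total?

14900

Meeting every minimum uses 0+5+0+0 = 5 ha, leaving 240.
Order the crops by profit per ha: Oats 100 > Canola 70 > Sorghum 50 > Barley 20.
Oats takes 80 more to reach its cap of 80 — 160 left.
Canola: +15 to 15 (cap) — 145 left.
Sorghum: +95 to 95 (cap) — 50 left.
Barley has room for 65 more but only 50 remain, so it gets 55.
Total = 100×80 + 20×55 + 70×15 + 50×95 = 14900.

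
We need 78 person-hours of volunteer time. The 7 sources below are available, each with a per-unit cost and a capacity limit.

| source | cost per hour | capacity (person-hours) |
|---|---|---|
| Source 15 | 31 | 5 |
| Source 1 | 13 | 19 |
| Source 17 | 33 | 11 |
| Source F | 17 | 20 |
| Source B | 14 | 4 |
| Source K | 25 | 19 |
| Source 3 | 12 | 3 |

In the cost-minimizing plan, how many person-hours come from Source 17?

Cheapest first:
Source 3 (12): use full 3 ; 75 person-hours to go.
Source 1 at 13: take all 19 person-hours ; 56 still needed.
Source B at 14: take all 4 person-hours ; 52 still needed.
Take 20 from Source F at 17 ; need 32 more.
Take 19 from Source K at 25 ; need 13 more.
Source 15 at 31: take all 5 person-hours ; 8 still needed.
Source 17 at 33: take 8 of its 11 ; requirement met.

8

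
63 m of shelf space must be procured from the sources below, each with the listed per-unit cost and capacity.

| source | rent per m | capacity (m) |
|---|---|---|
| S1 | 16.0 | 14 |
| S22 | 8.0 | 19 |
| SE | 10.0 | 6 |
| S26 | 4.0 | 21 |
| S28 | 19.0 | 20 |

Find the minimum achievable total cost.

Cheapest first:
Take 21 from S26 at 4.0 ; need 42 more.
S22 at 8.0: take all 19 m ; 23 still needed.
SE at 10.0: take all 6 m ; 17 still needed.
S1 at 16.0: take all 14 m ; 3 still needed.
S28 (19.0): take the remaining 3 ; done.
Cost = 21×4.0 + 19×8.0 + 6×10.0 + 14×16.0 + 3×19.0 = 577.

577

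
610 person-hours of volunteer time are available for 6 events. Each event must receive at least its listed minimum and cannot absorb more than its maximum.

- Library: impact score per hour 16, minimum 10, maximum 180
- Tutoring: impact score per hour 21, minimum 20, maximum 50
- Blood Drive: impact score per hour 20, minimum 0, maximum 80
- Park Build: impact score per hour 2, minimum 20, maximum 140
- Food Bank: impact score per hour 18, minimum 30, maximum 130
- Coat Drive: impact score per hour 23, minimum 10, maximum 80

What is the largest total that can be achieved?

Meeting every minimum uses 10+20+0+20+30+10 = 90 person-hours, leaving 520.
Order the events by impact score per hour: Coat Drive 23 > Tutoring 21 > Blood Drive 20 > Food Bank 18 > Library 16 > Park Build 2.
Coat Drive takes 70 more to reach its cap of 80 → 450 left.
Give Tutoring 30 more to hit its cap of 50 → 420 left.
Blood Drive: +80 to 80 (cap) → 340 left.
Give Food Bank 100 more to hit its cap of 130 → 240 left.
Library: +170 to 180 (cap) → 70 left.
Only 70 left; Park Build takes them to reach 90.
Total = 16×180 + 21×50 + 20×80 + 2×90 + 18×130 + 23×80 = 9890.

9890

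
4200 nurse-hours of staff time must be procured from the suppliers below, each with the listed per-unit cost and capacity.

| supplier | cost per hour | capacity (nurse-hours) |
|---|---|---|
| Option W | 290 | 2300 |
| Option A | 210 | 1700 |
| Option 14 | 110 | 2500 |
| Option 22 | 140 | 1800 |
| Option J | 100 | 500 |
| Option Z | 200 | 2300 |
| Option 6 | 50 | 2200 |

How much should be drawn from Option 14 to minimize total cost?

Use suppliers in increasing cost order.
Option 6 at 50: take all 2200 nurse-hours ; 2000 still needed.
Take 500 from Option J at 100 ; need 1500 more.
Option 14 (110): take the remaining 1500 ; done.
Option 22, Option Z, Option A, Option W: unused.

1500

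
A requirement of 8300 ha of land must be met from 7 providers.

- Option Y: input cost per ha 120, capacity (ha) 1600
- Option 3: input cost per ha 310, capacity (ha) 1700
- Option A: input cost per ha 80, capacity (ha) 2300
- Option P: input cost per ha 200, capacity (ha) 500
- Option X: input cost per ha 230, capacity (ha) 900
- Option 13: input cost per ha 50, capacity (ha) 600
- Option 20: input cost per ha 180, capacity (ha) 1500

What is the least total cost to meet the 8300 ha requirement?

Use providers in increasing cost order.
Take 600 from Option 13 at 50 → need 7700 more.
Option A (80): use full 2300 → 5400 ha to go.
Take 1600 from Option Y at 120 → need 3800 more.
Option 20 at 180: take all 1500 ha → 2300 still needed.
Option P at 200: take all 500 ha → 1800 still needed.
Option X at 230: take all 900 ha → 900 still needed.
Take 900 from Option 3 at 310 to finish.
Cost = 600×50 + 2300×80 + 1600×120 + 1500×180 + 500×200 + 900×230 + 900×310 = 1262000.

1262000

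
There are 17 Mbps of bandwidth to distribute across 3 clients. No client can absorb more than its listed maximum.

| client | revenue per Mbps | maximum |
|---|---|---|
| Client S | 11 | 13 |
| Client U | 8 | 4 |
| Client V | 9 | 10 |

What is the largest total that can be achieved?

Rank by revenue per Mbps: Client S 11 > Client V 9 > Client U 8.
Give Client S 13 to hit its cap of 13 — 4 left.
Client V has room for 10 but only 4 remain, so it gets 4.
Total = 11×13 + 9×4 = 179.

179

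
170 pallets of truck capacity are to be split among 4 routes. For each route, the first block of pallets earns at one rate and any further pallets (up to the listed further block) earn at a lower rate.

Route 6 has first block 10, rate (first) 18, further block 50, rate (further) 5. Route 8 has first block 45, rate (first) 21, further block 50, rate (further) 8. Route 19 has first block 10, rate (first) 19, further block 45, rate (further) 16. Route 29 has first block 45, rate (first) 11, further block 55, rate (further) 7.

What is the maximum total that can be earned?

2650

Treat each block as its own option and order by rate: Route 8/T1 21 > Route 19/T1 19 > Route 6/T1 18 > Route 19/T2 16 > Route 29/T1 11 > Route 8/T2 8 > Route 29/T2 7 > Route 6/T2 5.
Route 8/T1 (21): +45 → 125 left.
Route 19/T1 (19): +10 → 115 left.
Route 6 T1 at 18: fill all 10 → 105 left.
Route 19 T2 at 16: fill all 45 → 60 left.
Route 29/T1 (11): +45 → 15 left.
Route 8 T2 at 8: only 15 left, fill 15.
Total = 21×45 + 19×10 + 18×10 + 16×45 + 11×45 + 8×15 = 2650.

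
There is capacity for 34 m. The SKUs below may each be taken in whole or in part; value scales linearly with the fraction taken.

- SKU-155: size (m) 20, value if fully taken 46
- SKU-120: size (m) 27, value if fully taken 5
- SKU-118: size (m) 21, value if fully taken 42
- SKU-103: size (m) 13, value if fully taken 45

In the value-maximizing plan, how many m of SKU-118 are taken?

Sort by value density: SKU-103 45/13≈3.46, SKU-155 46/20≈2.3, SKU-118 42/21≈2, SKU-120 5/27≈0.185.
SKU-103: take in full, 13 m for value 45 — 21 left.
Take all of SKU-155 (20 m, value 46) — 1 m left.
1 m left: a 1/21 share of SKU-118 gives 42×1/21 = 2.

1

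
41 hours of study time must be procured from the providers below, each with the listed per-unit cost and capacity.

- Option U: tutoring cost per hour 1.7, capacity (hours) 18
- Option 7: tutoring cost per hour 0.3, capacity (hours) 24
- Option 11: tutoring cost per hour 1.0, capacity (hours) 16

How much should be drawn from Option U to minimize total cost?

1

Cheapest first:
Option 7 (0.3): use full 24 → 17 hours to go.
Option 11 at 1.0: take all 16 hours → 1 still needed.
Option U (1.7): take the remaining 1 → done.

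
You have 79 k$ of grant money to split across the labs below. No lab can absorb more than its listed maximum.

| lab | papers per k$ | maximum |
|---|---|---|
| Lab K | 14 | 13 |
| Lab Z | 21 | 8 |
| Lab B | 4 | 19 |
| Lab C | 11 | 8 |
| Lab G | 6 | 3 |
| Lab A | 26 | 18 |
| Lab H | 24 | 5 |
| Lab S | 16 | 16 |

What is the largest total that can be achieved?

Rank by papers per k$: Lab A 26 > Lab H 24 > Lab Z 21 > Lab S 16 > Lab K 14 > Lab C 11 > Lab G 6 > Lab B 4.
Lab A takes 18 to reach its cap of 18 ; 61 left.
Give Lab H 5 to hit its cap of 5 ; 56 left.
Give Lab Z 8 to hit its cap of 8 ; 48 left.
Lab S takes 16 to reach its cap of 16 ; 32 left.
Lab K takes 13 to reach its cap of 13 ; 19 left.
Lab C takes 8 to reach its cap of 8 ; 11 left.
Lab G: +3 to 3 (cap) ; 8 left.
Lab B has room for 19 but only 8 remain, so it gets 8.
Total = 14×13 + 21×8 + 4×8 + 11×8 + 6×3 + 26×18 + 24×5 + 16×16 = 1332.

1332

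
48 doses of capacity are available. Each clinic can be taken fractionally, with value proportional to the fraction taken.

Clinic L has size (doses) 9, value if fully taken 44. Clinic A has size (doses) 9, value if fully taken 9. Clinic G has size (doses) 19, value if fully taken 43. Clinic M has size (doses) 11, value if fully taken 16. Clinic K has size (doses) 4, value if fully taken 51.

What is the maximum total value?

Rank by value-to-size ratio: Clinic K 51/4≈12.8, Clinic L 44/9≈4.89, Clinic G 43/19≈2.26, Clinic M 16/11≈1.45, Clinic A 9/9≈1.
Take all of Clinic K (4 doses, value 51) → 44 doses left.
Clinic L: take in full, 9 doses for value 44 → 35 left.
Take all of Clinic G (19 doses, value 43) → 16 doses left.
Clinic M: take in full, 11 doses for value 16 → 5 left.
Fill the last 5 doses with part of Clinic A: 5/9 of it earns 5.
Total value = 159.

159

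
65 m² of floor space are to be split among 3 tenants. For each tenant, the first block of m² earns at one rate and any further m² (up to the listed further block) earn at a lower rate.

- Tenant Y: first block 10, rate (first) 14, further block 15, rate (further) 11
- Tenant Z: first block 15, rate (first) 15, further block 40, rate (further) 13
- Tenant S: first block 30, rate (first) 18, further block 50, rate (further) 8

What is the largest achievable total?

Order all 6 blocks by rate: Tenant S/first 18 > Tenant Z/first 15 > Tenant Y/first 14 > Tenant Z/second 13 > Tenant Y/second 11 > Tenant S/second 8.
Tenant S first at 18: fill all 30 → 35 left.
Tenant Z/first (15): +15 → 20 left.
Fill Tenant Y first block (10 at 14) → 10 left.
Tenant Z/second: +10 of 40 at 13; pool empty.
Total = 18×30 + 15×15 + 14×10 + 13×10 = 1035.

1035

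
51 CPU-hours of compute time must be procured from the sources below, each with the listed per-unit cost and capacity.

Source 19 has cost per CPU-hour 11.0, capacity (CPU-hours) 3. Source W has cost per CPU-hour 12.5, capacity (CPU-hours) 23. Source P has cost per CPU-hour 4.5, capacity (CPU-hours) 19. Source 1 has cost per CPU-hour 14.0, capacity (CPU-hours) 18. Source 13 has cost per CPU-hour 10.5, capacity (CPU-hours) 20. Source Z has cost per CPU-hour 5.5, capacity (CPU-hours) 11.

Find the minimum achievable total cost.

367

Use sources in increasing cost order.
Source P (4.5): use full 19 — 32 CPU-hours to go.
Source Z at 5.5: take all 11 CPU-hours — 21 still needed.
Source 13 at 10.5: take all 20 CPU-hours — 1 still needed.
Take 1 from Source 19 at 11.0 to finish.
Source W, Source 1: unused.
Cost = 19×4.5 + 11×5.5 + 20×10.5 + 1×11.0 = 367.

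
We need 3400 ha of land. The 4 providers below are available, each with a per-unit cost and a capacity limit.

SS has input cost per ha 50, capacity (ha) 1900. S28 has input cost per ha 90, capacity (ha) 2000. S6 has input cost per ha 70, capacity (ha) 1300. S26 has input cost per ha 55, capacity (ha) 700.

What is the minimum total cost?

Cheapest first:
Take 1900 from SS at 50 → need 1500 more.
S26 (55): use full 700 → 800 ha to go.
S6 (70): take the remaining 800 → done.
S28: unused.
Cost = 1900×50 + 700×55 + 800×70 = 189500.

189500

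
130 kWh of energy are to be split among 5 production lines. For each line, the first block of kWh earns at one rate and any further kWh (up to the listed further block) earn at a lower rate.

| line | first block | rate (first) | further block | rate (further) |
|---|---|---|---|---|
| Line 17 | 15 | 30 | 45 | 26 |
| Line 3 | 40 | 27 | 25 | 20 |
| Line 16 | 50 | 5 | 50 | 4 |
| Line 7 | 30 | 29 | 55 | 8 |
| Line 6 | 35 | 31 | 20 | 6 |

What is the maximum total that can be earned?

3745

Order all 10 blocks by rate: Line 6/tier1 31 > Line 17/tier1 30 > Line 7/tier1 29 > Line 3/tier1 27 > Line 17/tier2 26 > Line 3/tier2 20 > Line 7/tier2 8 > Line 6/tier2 6 > Line 16/tier1 5 > Line 16/tier2 4.
Line 6 tier1 at 31: fill all 35 — 95 left.
Line 17 tier1 at 30: fill all 15 — 80 left.
Line 7 tier1 at 29: fill all 30 — 50 left.
Line 3/tier1 (27): +40 — 10 left.
Line 17/tier2: +10 of 45 at 26; pool empty.
Total = 31×35 + 30×15 + 29×30 + 27×40 + 26×10 = 3745.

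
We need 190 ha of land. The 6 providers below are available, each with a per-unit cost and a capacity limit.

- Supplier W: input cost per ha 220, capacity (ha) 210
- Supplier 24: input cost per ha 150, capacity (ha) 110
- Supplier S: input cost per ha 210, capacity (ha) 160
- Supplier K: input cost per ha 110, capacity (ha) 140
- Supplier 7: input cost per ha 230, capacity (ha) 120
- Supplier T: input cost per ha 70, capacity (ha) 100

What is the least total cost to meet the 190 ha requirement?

16900

Fill from the cheapest provider first.
Take 100 from Supplier T at 70 → need 90 more.
Take 90 from Supplier K at 110 to finish.
Supplier 24, Supplier S, Supplier W, Supplier 7: unused.
Cost = 100×70 + 90×110 = 16900.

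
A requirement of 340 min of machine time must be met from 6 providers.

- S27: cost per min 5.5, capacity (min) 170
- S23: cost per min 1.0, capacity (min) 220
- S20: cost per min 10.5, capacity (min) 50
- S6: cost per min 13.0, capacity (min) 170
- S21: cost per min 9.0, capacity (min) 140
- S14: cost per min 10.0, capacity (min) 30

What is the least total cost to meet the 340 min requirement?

880

Fill from the cheapest provider first.
S23 at 1.0: take all 220 min → 120 still needed.
S27 (5.5): take the remaining 120 → done.
S21, S14, S20, S6: unused.
Cost = 220×1.0 + 120×5.5 = 880.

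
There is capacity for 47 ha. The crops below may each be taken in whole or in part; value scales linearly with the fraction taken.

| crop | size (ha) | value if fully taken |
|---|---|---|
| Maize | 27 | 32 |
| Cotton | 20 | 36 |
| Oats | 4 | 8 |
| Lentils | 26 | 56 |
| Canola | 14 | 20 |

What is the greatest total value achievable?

Best value per unit of size first: Lentils 56/26≈2.15, Oats 8/4≈2, Cotton 36/20≈1.8, Canola 20/14≈1.43, Maize 32/27≈1.19.
Take all of Lentils (26 ha, value 56) → 21 ha left.
All 4 ha of Oats fit (value 8) → 17 remain.
Only 17 ha remain; take 17/20 of Cotton for value 36×17/20 = 30.6.
Total value = 94.6.

94.6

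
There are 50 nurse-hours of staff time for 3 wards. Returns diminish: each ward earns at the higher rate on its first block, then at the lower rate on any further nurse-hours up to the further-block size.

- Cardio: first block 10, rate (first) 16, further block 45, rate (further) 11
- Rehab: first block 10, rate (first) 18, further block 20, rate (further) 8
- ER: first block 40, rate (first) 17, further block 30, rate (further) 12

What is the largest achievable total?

860

Treat each block as its own option and order by rate: Rehab/tier1 18 > ER/tier1 17 > Cardio/tier1 16 > ER/tier2 12 > Cardio/tier2 11 > Rehab/tier2 8.
Rehab/tier1 (18): +10 ; 40 left.
ER/tier1 (17): +40 ; 0 left.
Total = 18×10 + 17×40 = 860.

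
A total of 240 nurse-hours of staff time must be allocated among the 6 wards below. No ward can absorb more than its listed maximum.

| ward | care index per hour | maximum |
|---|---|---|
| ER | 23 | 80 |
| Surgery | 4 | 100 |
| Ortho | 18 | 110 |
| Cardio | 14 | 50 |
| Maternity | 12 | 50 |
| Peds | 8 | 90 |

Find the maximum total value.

4520

Order the wards by care index per hour: ER 23 > Ortho 18 > Cardio 14 > Maternity 12 > Peds 8 > Surgery 4.
ER: +80 to 80 (cap) → 160 left.
Ortho: +110 to 110 (cap) → 50 left.
Cardio: +50 to 50 (cap) → 0 left.
Total = 23×80 + 18×110 + 14×50 = 4520.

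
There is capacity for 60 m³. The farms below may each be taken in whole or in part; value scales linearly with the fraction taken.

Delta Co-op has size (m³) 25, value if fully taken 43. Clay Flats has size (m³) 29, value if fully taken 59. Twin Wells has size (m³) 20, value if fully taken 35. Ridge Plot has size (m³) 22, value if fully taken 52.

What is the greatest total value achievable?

Rank by value-to-size ratio: Ridge Plot 52/22≈2.36, Clay Flats 59/29≈2.03, Twin Wells 35/20≈1.75, Delta Co-op 43/25≈1.72.
All 22 m³ of Ridge Plot fit (value 52) — 38 remain.
All 29 m³ of Clay Flats fit (value 59) — 9 remain.
Fill the last 9 m³ with part of Twin Wells: 9/20 of it earns 15.75.
Total value = 126.75.

126.75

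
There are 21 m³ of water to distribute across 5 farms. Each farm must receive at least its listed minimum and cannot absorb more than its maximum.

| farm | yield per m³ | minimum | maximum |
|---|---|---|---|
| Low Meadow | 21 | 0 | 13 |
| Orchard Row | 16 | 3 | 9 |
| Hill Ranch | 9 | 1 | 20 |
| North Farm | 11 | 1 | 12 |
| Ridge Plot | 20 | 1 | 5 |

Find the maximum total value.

Meeting every minimum uses 0+3+1+1+1 = 6 m³, leaving 15.
Highest yield per m³ first: Low Meadow 21 > Ridge Plot 20 > Orchard Row 16 > North Farm 11 > Hill Ranch 9.
Low Meadow takes 13 more to reach its cap of 13 → 2 left.
Ridge Plot has room for 4 more but only 2 remain, so it gets 3.
Total = 21×13 + 16×3 + 9×1 + 11×1 + 20×3 = 401.

401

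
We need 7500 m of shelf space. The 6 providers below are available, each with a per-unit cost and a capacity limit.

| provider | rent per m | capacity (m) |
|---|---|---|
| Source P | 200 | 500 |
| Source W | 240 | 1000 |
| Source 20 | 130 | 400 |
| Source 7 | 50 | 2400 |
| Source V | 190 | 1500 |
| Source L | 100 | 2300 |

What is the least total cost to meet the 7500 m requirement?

Fill from the cheapest provider first.
Source 7 at 50: take all 2400 m ; 5100 still needed.
Source L (100): use full 2300 ; 2800 m to go.
Source 20 at 130: take all 400 m ; 2400 still needed.
Take 1500 from Source V at 190 ; need 900 more.
Source P (200): use full 500 ; 400 m to go.
Take 400 from Source W at 240 to finish.
Cost = 2400×50 + 2300×100 + 400×130 + 1500×190 + 500×200 + 400×240 = 883000.

883000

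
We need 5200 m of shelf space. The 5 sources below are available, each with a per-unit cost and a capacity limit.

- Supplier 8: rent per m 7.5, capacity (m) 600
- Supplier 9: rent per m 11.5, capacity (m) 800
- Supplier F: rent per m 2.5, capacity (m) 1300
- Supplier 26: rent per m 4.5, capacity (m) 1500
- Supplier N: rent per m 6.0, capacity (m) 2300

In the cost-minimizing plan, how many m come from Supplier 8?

Use sources in increasing cost order.
Supplier F at 2.5: take all 1300 m — 3900 still needed.
Supplier 26 at 4.5: take all 1500 m — 2400 still needed.
Supplier N (6.0): use full 2300 — 100 m to go.
Supplier 8 (7.5): take the remaining 100 — done.
Supplier 9: unused.

100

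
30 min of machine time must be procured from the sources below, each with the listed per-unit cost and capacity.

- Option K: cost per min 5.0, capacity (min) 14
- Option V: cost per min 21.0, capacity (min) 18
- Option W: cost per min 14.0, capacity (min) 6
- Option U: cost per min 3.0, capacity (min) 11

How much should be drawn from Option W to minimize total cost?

Fill from the cheapest source first.
Option U at 3.0: take all 11 min — 19 still needed.
Option K (5.0): use full 14 — 5 min to go.
Take 5 from Option W at 14.0 to finish.
Option V: unused.

5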